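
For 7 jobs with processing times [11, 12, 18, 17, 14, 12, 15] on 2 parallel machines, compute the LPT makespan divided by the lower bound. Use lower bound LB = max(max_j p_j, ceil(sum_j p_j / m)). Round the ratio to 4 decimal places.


LPT order: [18, 17, 15, 14, 12, 12, 11]
Machine loads after assignment: [55, 44]
LPT makespan = 55
Lower bound = max(max_job, ceil(total/2)) = max(18, 50) = 50
Ratio = 55 / 50 = 1.1

1.1


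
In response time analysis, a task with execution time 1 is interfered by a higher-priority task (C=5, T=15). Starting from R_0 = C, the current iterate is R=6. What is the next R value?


R_next = C + ceil(R_prev / T_hp) * C_hp
ceil(6 / 15) = ceil(0.4) = 1
Interference = 1 * 5 = 5
R_next = 1 + 5 = 6
R_next = R_prev, so the iteration has converged (response time = 6).

6


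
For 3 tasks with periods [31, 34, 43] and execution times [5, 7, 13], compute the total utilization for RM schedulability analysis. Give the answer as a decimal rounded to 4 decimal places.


Compute individual utilizations (exact fractions):
  Task 1: C/T = 5/31 (approx. 0.1613)
  Task 2: C/T = 7/34 (approx. 0.2059)
  Task 3: C/T = 13/43 (approx. 0.3023)
Total utilization U = 5/31 + 7/34 + 13/43 = 30343/45322
Rounded to 4 decimal places: U = 0.6695
RM (Liu & Layland) bound for 3 tasks = 0.779763; compare with U = 30343/45322 (approx. 0.669498)
U <= bound, so schedulable by RM sufficient condition.

0.6695


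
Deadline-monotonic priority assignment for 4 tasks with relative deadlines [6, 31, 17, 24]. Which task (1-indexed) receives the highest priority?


Sort tasks by relative deadline (ascending):
  Task 1: deadline = 6
  Task 3: deadline = 17
  Task 4: deadline = 24
  Task 2: deadline = 31
Priority order (highest first): [1, 3, 4, 2]
Highest priority task = 1

1


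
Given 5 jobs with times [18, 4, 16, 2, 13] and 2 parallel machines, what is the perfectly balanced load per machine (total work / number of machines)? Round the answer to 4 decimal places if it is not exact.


Total processing time = 18 + 4 + 16 + 2 + 13 = 53
Number of machines = 2
Ideal balanced load = 53 / 2 = 26.5

26.5


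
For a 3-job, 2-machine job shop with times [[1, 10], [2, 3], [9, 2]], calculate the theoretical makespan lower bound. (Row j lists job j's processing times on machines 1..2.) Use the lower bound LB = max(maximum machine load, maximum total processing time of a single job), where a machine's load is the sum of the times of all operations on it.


Machine loads:
  Machine 1: 1 + 2 + 9 = 12
  Machine 2: 10 + 3 + 2 = 15
Max machine load = 15
Job totals:
  Job 1: 11
  Job 2: 5
  Job 3: 11
Max job total = 11
Lower bound = max(15, 11) = 15

15


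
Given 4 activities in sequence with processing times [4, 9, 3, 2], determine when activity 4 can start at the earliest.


Activity 4 starts after activities 1 through 3 complete.
Predecessor durations: [4, 9, 3]
ES = 4 + 9 + 3 = 16

16


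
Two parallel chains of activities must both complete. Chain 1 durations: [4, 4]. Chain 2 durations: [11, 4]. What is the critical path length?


Path A total = 4 + 4 = 8
Path B total = 11 + 4 = 15
Critical path = longest path = max(8, 15) = 15

15


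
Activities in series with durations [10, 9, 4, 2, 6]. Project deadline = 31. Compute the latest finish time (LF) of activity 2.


LF(activity 2) = deadline - sum of successor durations
Successors: activities 3 through 5 with durations [4, 2, 6]
Sum of successor durations = 12
LF = 31 - 12 = 19

19


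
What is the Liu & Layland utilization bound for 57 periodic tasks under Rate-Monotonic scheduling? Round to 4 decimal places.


Compute 2^(1/57) = 1.0122347161
Subtract 1: 1.0122347161 - 1 = 0.0122347161
Multiply by n: 57 * 0.0122347161 = 0.6973788177
Round to 4 dp: 0.6974

0.6974


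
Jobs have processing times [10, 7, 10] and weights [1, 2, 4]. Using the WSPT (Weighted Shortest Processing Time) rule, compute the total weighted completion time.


Compute p/w ratios and sort ascending (WSPT): [(10, 4), (7, 2), (10, 1)]
Compute weighted completion times:
  Job (p=10,w=4): C=10, w*C=4*10=40
  Job (p=7,w=2): C=17, w*C=2*17=34
  Job (p=10,w=1): C=27, w*C=1*27=27
Total weighted completion time = 101

101


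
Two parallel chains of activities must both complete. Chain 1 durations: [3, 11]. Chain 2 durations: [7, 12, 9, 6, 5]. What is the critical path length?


Path A total = 3 + 11 = 14
Path B total = 7 + 12 + 9 + 6 + 5 = 39
Critical path = longest path = max(14, 39) = 39

39


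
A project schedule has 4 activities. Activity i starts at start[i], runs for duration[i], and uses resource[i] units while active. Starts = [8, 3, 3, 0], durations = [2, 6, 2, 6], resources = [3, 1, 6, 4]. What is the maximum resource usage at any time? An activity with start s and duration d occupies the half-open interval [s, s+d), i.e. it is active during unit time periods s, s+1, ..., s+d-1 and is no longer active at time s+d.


Each activity i is active on [start_i, start_i + duration_i).
Compute total resource usage per time slot:
  t=0: active resources = [4], total = 4
  t=1: active resources = [4], total = 4
  t=2: active resources = [4], total = 4
  t=3: active resources = [1, 6, 4], total = 11
  t=4: active resources = [1, 6, 4], total = 11
  t=5: active resources = [1, 4], total = 5
  t=6: active resources = [1], total = 1
  t=7: active resources = [1], total = 1
  t=8: active resources = [3, 1], total = 4
  t=9: active resources = [3], total = 3
Peak resource demand = 11

11


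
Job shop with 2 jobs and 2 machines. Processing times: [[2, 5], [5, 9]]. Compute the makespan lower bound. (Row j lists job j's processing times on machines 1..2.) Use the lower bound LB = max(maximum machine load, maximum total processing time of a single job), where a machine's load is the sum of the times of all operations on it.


Machine loads:
  Machine 1: 2 + 5 = 7
  Machine 2: 5 + 9 = 14
Max machine load = 14
Job totals:
  Job 1: 7
  Job 2: 14
Max job total = 14
Lower bound = max(14, 14) = 14

14


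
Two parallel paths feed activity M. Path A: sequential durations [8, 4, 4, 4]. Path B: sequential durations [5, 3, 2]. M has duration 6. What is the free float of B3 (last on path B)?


ES(B3) = sum of predecessors on chain B = 8
EF(B3) = ES + duration = 8 + 2 = 10
Successor of B3 is M. ES(M) = max(sum(A), sum(B)) = max(20, 10) = 20
Free float = ES(successor) - EF(current) = 20 - 10 = 10

10


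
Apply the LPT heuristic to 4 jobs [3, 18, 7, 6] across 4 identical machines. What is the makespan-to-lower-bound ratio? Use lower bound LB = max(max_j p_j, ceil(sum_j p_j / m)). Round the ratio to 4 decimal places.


LPT order: [18, 7, 6, 3]
Machine loads after assignment: [18, 7, 6, 3]
LPT makespan = 18
Lower bound = max(max_job, ceil(total/4)) = max(18, 9) = 18
Ratio = 18 / 18 = 1.0

1.0


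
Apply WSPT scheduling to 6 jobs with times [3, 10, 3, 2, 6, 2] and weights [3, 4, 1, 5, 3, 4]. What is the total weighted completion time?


Compute p/w ratios and sort ascending (WSPT): [(2, 5), (2, 4), (3, 3), (6, 3), (10, 4), (3, 1)]
Compute weighted completion times:
  Job (p=2,w=5): C=2, w*C=5*2=10
  Job (p=2,w=4): C=4, w*C=4*4=16
  Job (p=3,w=3): C=7, w*C=3*7=21
  Job (p=6,w=3): C=13, w*C=3*13=39
  Job (p=10,w=4): C=23, w*C=4*23=92
  Job (p=3,w=1): C=26, w*C=1*26=26
Total weighted completion time = 204

204


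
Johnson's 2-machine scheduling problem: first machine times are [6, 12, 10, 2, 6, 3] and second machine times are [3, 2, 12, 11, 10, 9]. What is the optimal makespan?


Apply Johnson's rule:
  Group 1 (a <= b): [(4, 2, 11), (6, 3, 9), (5, 6, 10), (3, 10, 12)]
  Group 2 (a > b): [(1, 6, 3), (2, 12, 2)]
Optimal job order: [4, 6, 5, 3, 1, 2]
Schedule:
  Job 4: M1 done at 2, M2 done at 13
  Job 6: M1 done at 5, M2 done at 22
  Job 5: M1 done at 11, M2 done at 32
  Job 3: M1 done at 21, M2 done at 44
  Job 1: M1 done at 27, M2 done at 47
  Job 2: M1 done at 39, M2 done at 49
Makespan = 49

49


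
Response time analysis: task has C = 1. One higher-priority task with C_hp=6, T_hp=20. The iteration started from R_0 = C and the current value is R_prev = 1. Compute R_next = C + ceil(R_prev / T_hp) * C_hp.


R_next = C + ceil(R_prev / T_hp) * C_hp
ceil(1 / 20) = ceil(0.05) = 1
Interference = 1 * 6 = 6
R_next = 1 + 6 = 7

7


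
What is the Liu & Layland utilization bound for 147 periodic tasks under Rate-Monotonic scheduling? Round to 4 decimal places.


Compute 2^(1/147) = 1.0047264214
Subtract 1: 1.0047264214 - 1 = 0.0047264214
Multiply by n: 147 * 0.0047264214 = 0.6947839458
Round to 4 dp: 0.6948

0.6948


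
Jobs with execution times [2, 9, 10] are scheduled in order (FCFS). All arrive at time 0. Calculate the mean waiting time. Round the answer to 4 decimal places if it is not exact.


FCFS order (as given): [2, 9, 10]
Waiting times:
  Job 1: wait = 0
  Job 2: wait = 2
  Job 3: wait = 11
Sum of waiting times = 13
Average waiting time = 13/3 = 4.3333

4.3333


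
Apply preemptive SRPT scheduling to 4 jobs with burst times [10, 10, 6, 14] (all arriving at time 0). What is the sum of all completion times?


Since all jobs arrive at t=0, SRPT equals SPT ordering.
SPT order: [6, 10, 10, 14]
Completion times:
  Job 1: p=6, C=6
  Job 2: p=10, C=16
  Job 3: p=10, C=26
  Job 4: p=14, C=40
Total completion time = 6 + 16 + 26 + 40 = 88

88


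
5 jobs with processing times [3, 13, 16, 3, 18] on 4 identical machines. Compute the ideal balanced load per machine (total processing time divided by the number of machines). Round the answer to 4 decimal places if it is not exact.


Total processing time = 3 + 13 + 16 + 3 + 18 = 53
Number of machines = 4
Ideal balanced load = 53 / 4 = 13.25

13.25


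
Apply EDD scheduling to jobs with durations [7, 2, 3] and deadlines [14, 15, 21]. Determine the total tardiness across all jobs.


Sort by due date (EDD order): [(7, 14), (2, 15), (3, 21)]
Compute completion times and tardiness:
  Job 1: p=7, d=14, C=7, tardiness=max(0,7-14)=0
  Job 2: p=2, d=15, C=9, tardiness=max(0,9-15)=0
  Job 3: p=3, d=21, C=12, tardiness=max(0,12-21)=0
Total tardiness = 0

0


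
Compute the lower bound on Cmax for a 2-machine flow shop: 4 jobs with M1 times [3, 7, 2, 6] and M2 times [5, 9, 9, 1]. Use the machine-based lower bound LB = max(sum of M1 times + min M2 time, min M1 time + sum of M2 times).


LB1 = sum(M1 times) + min(M2 times) = 18 + 1 = 19
LB2 = min(M1 times) + sum(M2 times) = 2 + 24 = 26
Lower bound = max(LB1, LB2) = max(19, 26) = 26

26


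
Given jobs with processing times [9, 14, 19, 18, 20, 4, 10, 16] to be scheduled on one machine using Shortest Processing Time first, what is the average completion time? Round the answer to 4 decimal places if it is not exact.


Sort jobs by processing time (SPT order): [4, 9, 10, 14, 16, 18, 19, 20]
Compute completion times sequentially:
  Job 1: processing = 4, completes at 4
  Job 2: processing = 9, completes at 13
  Job 3: processing = 10, completes at 23
  Job 4: processing = 14, completes at 37
  Job 5: processing = 16, completes at 53
  Job 6: processing = 18, completes at 71
  Job 7: processing = 19, completes at 90
  Job 8: processing = 20, completes at 110
Sum of completion times = 401
Average completion time = 401/8 = 50.125

50.125


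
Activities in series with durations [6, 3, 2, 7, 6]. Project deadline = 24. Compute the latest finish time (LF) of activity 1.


LF(activity 1) = deadline - sum of successor durations
Successors: activities 2 through 5 with durations [3, 2, 7, 6]
Sum of successor durations = 18
LF = 24 - 18 = 6

6


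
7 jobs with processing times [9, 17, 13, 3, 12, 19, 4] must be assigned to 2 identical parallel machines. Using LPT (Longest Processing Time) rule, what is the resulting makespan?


Sort jobs in decreasing order (LPT): [19, 17, 13, 12, 9, 4, 3]
Assign each job to the least loaded machine:
  Machine 1: jobs [19, 12, 4, 3], load = 38
  Machine 2: jobs [17, 13, 9], load = 39
Makespan = max load = 39

39


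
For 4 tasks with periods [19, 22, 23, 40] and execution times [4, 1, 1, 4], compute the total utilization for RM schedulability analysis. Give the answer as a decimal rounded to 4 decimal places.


Compute individual utilizations (exact fractions):
  Task 1: C/T = 4/19 (approx. 0.2105)
  Task 2: C/T = 1/22 (approx. 0.0455)
  Task 3: C/T = 1/23 (approx. 0.0435)
  Task 4: C/T = 4/40 = 1/10 (approx. 0.1)
Total utilization U = 4/19 + 1/22 + 1/23 + 1/10 = 9601/24035
Rounded to 4 decimal places: U = 0.3995
RM (Liu & Layland) bound for 4 tasks = 0.756828; compare with U = 9601/24035 (approx. 0.399459)
U <= bound, so schedulable by RM sufficient condition.

0.3995


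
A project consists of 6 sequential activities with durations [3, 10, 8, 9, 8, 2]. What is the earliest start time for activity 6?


Activity 6 starts after activities 1 through 5 complete.
Predecessor durations: [3, 10, 8, 9, 8]
ES = 3 + 10 + 8 + 9 + 8 = 38

38


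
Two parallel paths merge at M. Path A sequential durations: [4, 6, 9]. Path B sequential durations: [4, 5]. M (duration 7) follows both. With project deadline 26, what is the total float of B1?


Forward pass: ES(B1) = sum of predecessors on chain B = 0
EF = ES + duration = 0 + 4 = 4
Backward pass: LF(M) = deadline = 26; LS(M) = 26 - 7 = 19
LF(B1) = LS(M) - sum(successors on chain B) = 19 - 5 = 14
LS = LF - duration = 14 - 4 = 10
Total float = LS - ES = 10 - 0 = 10

10


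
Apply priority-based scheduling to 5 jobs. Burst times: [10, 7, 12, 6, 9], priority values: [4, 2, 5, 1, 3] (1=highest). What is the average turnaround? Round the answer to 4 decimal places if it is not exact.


Sort by priority (ascending = highest first):
Order: [(1, 6), (2, 7), (3, 9), (4, 10), (5, 12)]
Completion times:
  Priority 1, burst=6, C=6
  Priority 2, burst=7, C=13
  Priority 3, burst=9, C=22
  Priority 4, burst=10, C=32
  Priority 5, burst=12, C=44
Average turnaround = 117/5 = 23.4

23.4


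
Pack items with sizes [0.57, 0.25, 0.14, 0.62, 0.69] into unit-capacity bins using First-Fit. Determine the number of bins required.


Place items sequentially using First-Fit:
  Item 0.57 -> new Bin 1
  Item 0.25 -> Bin 1 (now 0.82)
  Item 0.14 -> Bin 1 (now 0.96)
  Item 0.62 -> new Bin 2
  Item 0.69 -> new Bin 3
Total bins used = 3

3


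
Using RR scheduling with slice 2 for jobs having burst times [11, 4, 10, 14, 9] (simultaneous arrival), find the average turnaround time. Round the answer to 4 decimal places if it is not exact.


Time quantum = 2
Execution trace:
  J1 runs 2 units, time = 2
  J2 runs 2 units, time = 4
  J3 runs 2 units, time = 6
  J4 runs 2 units, time = 8
  J5 runs 2 units, time = 10
  J1 runs 2 units, time = 12
  J2 runs 2 units, time = 14
  J3 runs 2 units, time = 16
  J4 runs 2 units, time = 18
  J5 runs 2 units, time = 20
  J1 runs 2 units, time = 22
  J3 runs 2 units, time = 24
  J4 runs 2 units, time = 26
  J5 runs 2 units, time = 28
  J1 runs 2 units, time = 30
  J3 runs 2 units, time = 32
  J4 runs 2 units, time = 34
  J5 runs 2 units, time = 36
  J1 runs 2 units, time = 38
  J3 runs 2 units, time = 40
  J4 runs 2 units, time = 42
  J5 runs 1 units, time = 43
  J1 runs 1 units, time = 44
  J4 runs 2 units, time = 46
  J4 runs 2 units, time = 48
Finish times: [44, 14, 40, 48, 43]
Average turnaround = 189/5 = 37.8

37.8


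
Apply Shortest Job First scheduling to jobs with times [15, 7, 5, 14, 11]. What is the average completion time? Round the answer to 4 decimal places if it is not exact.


SJF order (ascending): [5, 7, 11, 14, 15]
Completion times:
  Job 1: burst=5, C=5
  Job 2: burst=7, C=12
  Job 3: burst=11, C=23
  Job 4: burst=14, C=37
  Job 5: burst=15, C=52
Average completion = 129/5 = 25.8

25.8


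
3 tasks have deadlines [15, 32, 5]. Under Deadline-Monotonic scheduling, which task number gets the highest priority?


Sort tasks by relative deadline (ascending):
  Task 3: deadline = 5
  Task 1: deadline = 15
  Task 2: deadline = 32
Priority order (highest first): [3, 1, 2]
Highest priority task = 3

3


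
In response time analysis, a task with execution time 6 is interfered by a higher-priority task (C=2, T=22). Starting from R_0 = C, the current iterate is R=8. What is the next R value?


R_next = C + ceil(R_prev / T_hp) * C_hp
ceil(8 / 22) = ceil(0.3636) = 1
Interference = 1 * 2 = 2
R_next = 6 + 2 = 8
R_next = R_prev, so the iteration has converged (response time = 8).

8


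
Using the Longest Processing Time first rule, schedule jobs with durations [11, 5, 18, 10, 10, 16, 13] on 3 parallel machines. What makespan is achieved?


Sort jobs in decreasing order (LPT): [18, 16, 13, 11, 10, 10, 5]
Assign each job to the least loaded machine:
  Machine 1: jobs [18, 10], load = 28
  Machine 2: jobs [16, 10], load = 26
  Machine 3: jobs [13, 11, 5], load = 29
Makespan = max load = 29

29


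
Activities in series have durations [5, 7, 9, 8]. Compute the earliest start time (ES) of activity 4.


Activity 4 starts after activities 1 through 3 complete.
Predecessor durations: [5, 7, 9]
ES = 5 + 7 + 9 = 21

21


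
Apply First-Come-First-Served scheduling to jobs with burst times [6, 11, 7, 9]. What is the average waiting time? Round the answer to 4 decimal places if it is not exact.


FCFS order (as given): [6, 11, 7, 9]
Waiting times:
  Job 1: wait = 0
  Job 2: wait = 6
  Job 3: wait = 17
  Job 4: wait = 24
Sum of waiting times = 47
Average waiting time = 47/4 = 11.75

11.75


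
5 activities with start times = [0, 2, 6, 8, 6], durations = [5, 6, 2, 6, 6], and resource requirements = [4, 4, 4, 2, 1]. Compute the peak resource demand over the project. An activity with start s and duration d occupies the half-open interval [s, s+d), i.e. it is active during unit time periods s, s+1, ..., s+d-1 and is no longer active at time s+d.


Each activity i is active on [start_i, start_i + duration_i).
Compute total resource usage per time slot:
  t=0: active resources = [4], total = 4
  t=1: active resources = [4], total = 4
  t=2: active resources = [4, 4], total = 8
  t=3: active resources = [4, 4], total = 8
  t=4: active resources = [4, 4], total = 8
  t=5: active resources = [4], total = 4
  t=6: active resources = [4, 4, 1], total = 9
  t=7: active resources = [4, 4, 1], total = 9
  t=8: active resources = [2, 1], total = 3
  t=9: active resources = [2, 1], total = 3
  t=10: active resources = [2, 1], total = 3
  t=11: active resources = [2, 1], total = 3
  t=12: active resources = [2], total = 2
  t=13: active resources = [2], total = 2
Peak resource demand = 9

9


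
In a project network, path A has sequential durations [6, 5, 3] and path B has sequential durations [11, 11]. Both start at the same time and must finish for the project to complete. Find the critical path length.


Path A total = 6 + 5 + 3 = 14
Path B total = 11 + 11 = 22
Critical path = longest path = max(14, 22) = 22

22


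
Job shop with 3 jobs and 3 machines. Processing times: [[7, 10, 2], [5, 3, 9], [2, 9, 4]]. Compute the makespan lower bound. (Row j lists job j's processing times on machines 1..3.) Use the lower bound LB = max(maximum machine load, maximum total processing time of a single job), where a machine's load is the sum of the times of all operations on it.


Machine loads:
  Machine 1: 7 + 5 + 2 = 14
  Machine 2: 10 + 3 + 9 = 22
  Machine 3: 2 + 9 + 4 = 15
Max machine load = 22
Job totals:
  Job 1: 19
  Job 2: 17
  Job 3: 15
Max job total = 19
Lower bound = max(22, 19) = 22

22


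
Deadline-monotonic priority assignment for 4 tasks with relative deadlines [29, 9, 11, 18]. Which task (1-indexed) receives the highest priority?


Sort tasks by relative deadline (ascending):
  Task 2: deadline = 9
  Task 3: deadline = 11
  Task 4: deadline = 18
  Task 1: deadline = 29
Priority order (highest first): [2, 3, 4, 1]
Highest priority task = 2

2


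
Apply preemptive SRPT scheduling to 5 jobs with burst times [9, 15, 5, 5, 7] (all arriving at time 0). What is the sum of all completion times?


Since all jobs arrive at t=0, SRPT equals SPT ordering.
SPT order: [5, 5, 7, 9, 15]
Completion times:
  Job 1: p=5, C=5
  Job 2: p=5, C=10
  Job 3: p=7, C=17
  Job 4: p=9, C=26
  Job 5: p=15, C=41
Total completion time = 5 + 10 + 17 + 26 + 41 = 99

99


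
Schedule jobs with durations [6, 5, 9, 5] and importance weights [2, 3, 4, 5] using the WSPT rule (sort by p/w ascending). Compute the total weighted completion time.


Compute p/w ratios and sort ascending (WSPT): [(5, 5), (5, 3), (9, 4), (6, 2)]
Compute weighted completion times:
  Job (p=5,w=5): C=5, w*C=5*5=25
  Job (p=5,w=3): C=10, w*C=3*10=30
  Job (p=9,w=4): C=19, w*C=4*19=76
  Job (p=6,w=2): C=25, w*C=2*25=50
Total weighted completion time = 181

181


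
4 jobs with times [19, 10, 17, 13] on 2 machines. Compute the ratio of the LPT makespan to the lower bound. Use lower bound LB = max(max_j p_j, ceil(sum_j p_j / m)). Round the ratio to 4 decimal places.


LPT order: [19, 17, 13, 10]
Machine loads after assignment: [29, 30]
LPT makespan = 30
Lower bound = max(max_job, ceil(total/2)) = max(19, 30) = 30
Ratio = 30 / 30 = 1.0

1.0


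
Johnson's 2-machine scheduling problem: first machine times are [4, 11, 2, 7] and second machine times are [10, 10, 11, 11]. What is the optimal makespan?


Apply Johnson's rule:
  Group 1 (a <= b): [(3, 2, 11), (1, 4, 10), (4, 7, 11)]
  Group 2 (a > b): [(2, 11, 10)]
Optimal job order: [3, 1, 4, 2]
Schedule:
  Job 3: M1 done at 2, M2 done at 13
  Job 1: M1 done at 6, M2 done at 23
  Job 4: M1 done at 13, M2 done at 34
  Job 2: M1 done at 24, M2 done at 44
Makespan = 44

44


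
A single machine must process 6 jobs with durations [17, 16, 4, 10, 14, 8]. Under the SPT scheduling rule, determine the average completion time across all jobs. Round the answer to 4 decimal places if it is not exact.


Sort jobs by processing time (SPT order): [4, 8, 10, 14, 16, 17]
Compute completion times sequentially:
  Job 1: processing = 4, completes at 4
  Job 2: processing = 8, completes at 12
  Job 3: processing = 10, completes at 22
  Job 4: processing = 14, completes at 36
  Job 5: processing = 16, completes at 52
  Job 6: processing = 17, completes at 69
Sum of completion times = 195
Average completion time = 195/6 = 32.5

32.5


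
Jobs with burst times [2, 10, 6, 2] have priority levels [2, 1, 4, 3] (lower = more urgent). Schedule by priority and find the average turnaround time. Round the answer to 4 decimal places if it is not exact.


Sort by priority (ascending = highest first):
Order: [(1, 10), (2, 2), (3, 2), (4, 6)]
Completion times:
  Priority 1, burst=10, C=10
  Priority 2, burst=2, C=12
  Priority 3, burst=2, C=14
  Priority 4, burst=6, C=20
Average turnaround = 56/4 = 14.0

14.0


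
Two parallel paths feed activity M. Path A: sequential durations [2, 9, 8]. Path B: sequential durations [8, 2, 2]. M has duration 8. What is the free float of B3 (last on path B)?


ES(B3) = sum of predecessors on chain B = 10
EF(B3) = ES + duration = 10 + 2 = 12
Successor of B3 is M. ES(M) = max(sum(A), sum(B)) = max(19, 12) = 19
Free float = ES(successor) - EF(current) = 19 - 12 = 7

7


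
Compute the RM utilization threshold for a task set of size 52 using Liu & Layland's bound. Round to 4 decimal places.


Compute 2^(1/52) = 1.0134189907
Subtract 1: 1.0134189907 - 1 = 0.0134189907
Multiply by n: 52 * 0.0134189907 = 0.6977875164
Round to 4 dp: 0.6978

0.6978


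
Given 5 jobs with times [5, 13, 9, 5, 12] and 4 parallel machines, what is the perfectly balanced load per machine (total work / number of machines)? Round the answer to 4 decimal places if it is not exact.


Total processing time = 5 + 13 + 9 + 5 + 12 = 44
Number of machines = 4
Ideal balanced load = 44 / 4 = 11.0

11.0


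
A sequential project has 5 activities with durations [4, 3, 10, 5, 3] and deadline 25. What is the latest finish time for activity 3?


LF(activity 3) = deadline - sum of successor durations
Successors: activities 4 through 5 with durations [5, 3]
Sum of successor durations = 8
LF = 25 - 8 = 17

17


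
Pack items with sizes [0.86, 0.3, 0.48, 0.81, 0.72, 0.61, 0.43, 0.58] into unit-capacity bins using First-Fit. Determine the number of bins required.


Place items sequentially using First-Fit:
  Item 0.86 -> new Bin 1
  Item 0.3 -> new Bin 2
  Item 0.48 -> Bin 2 (now 0.78)
  Item 0.81 -> new Bin 3
  Item 0.72 -> new Bin 4
  Item 0.61 -> new Bin 5
  Item 0.43 -> new Bin 6
  Item 0.58 -> new Bin 7
Total bins used = 7

7


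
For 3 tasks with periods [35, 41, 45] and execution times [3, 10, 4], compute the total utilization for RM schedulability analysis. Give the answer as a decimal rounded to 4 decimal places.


Compute individual utilizations (exact fractions):
  Task 1: C/T = 3/35 (approx. 0.0857)
  Task 2: C/T = 10/41 (approx. 0.2439)
  Task 3: C/T = 4/45 (approx. 0.0889)
Total utilization U = 3/35 + 10/41 + 4/45 = 1081/2583
Rounded to 4 decimal places: U = 0.4185
RM (Liu & Layland) bound for 3 tasks = 0.779763; compare with U = 1081/2583 (approx. 0.418506)
U <= bound, so schedulable by RM sufficient condition.

0.4185


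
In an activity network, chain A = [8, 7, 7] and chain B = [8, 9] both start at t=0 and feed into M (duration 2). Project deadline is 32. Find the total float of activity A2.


Forward pass: ES(A2) = sum of predecessors on chain A = 8
EF = ES + duration = 8 + 7 = 15
Backward pass: LF(M) = deadline = 32; LS(M) = 32 - 2 = 30
LF(A2) = LS(M) - sum(successors on chain A) = 30 - 7 = 23
LS = LF - duration = 23 - 7 = 16
Total float = LS - ES = 16 - 8 = 8

8


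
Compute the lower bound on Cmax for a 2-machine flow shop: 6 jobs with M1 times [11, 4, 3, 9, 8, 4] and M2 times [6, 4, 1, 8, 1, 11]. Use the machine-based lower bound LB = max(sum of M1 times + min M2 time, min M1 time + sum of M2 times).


LB1 = sum(M1 times) + min(M2 times) = 39 + 1 = 40
LB2 = min(M1 times) + sum(M2 times) = 3 + 31 = 34
Lower bound = max(LB1, LB2) = max(40, 34) = 40

40


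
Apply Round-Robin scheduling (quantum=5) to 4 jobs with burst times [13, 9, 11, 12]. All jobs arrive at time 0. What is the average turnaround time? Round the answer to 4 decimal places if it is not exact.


Time quantum = 5
Execution trace:
  J1 runs 5 units, time = 5
  J2 runs 5 units, time = 10
  J3 runs 5 units, time = 15
  J4 runs 5 units, time = 20
  J1 runs 5 units, time = 25
  J2 runs 4 units, time = 29
  J3 runs 5 units, time = 34
  J4 runs 5 units, time = 39
  J1 runs 3 units, time = 42
  J3 runs 1 units, time = 43
  J4 runs 2 units, time = 45
Finish times: [42, 29, 43, 45]
Average turnaround = 159/4 = 39.75

39.75


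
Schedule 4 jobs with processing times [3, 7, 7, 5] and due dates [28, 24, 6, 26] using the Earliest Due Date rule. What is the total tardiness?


Sort by due date (EDD order): [(7, 6), (7, 24), (5, 26), (3, 28)]
Compute completion times and tardiness:
  Job 1: p=7, d=6, C=7, tardiness=max(0,7-6)=1
  Job 2: p=7, d=24, C=14, tardiness=max(0,14-24)=0
  Job 3: p=5, d=26, C=19, tardiness=max(0,19-26)=0
  Job 4: p=3, d=28, C=22, tardiness=max(0,22-28)=0
Total tardiness = 1

1


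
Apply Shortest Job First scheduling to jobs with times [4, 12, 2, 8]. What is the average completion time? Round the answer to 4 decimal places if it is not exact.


SJF order (ascending): [2, 4, 8, 12]
Completion times:
  Job 1: burst=2, C=2
  Job 2: burst=4, C=6
  Job 3: burst=8, C=14
  Job 4: burst=12, C=26
Average completion = 48/4 = 12.0

12.0


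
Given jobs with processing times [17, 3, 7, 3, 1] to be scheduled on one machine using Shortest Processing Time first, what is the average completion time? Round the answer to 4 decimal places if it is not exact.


Sort jobs by processing time (SPT order): [1, 3, 3, 7, 17]
Compute completion times sequentially:
  Job 1: processing = 1, completes at 1
  Job 2: processing = 3, completes at 4
  Job 3: processing = 3, completes at 7
  Job 4: processing = 7, completes at 14
  Job 5: processing = 17, completes at 31
Sum of completion times = 57
Average completion time = 57/5 = 11.4

11.4


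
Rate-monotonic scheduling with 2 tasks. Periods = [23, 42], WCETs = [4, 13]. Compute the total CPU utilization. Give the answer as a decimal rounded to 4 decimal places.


Compute individual utilizations (exact fractions):
  Task 1: C/T = 4/23 (approx. 0.1739)
  Task 2: C/T = 13/42 (approx. 0.3095)
Total utilization U = 4/23 + 13/42 = 467/966
Rounded to 4 decimal places: U = 0.4834
RM (Liu & Layland) bound for 2 tasks = 0.828427; compare with U = 467/966 (approx. 0.483437)
U <= bound, so schedulable by RM sufficient condition.

0.4834


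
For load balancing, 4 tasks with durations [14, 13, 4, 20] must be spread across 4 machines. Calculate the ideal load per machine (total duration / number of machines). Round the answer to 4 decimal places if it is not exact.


Total processing time = 14 + 13 + 4 + 20 = 51
Number of machines = 4
Ideal balanced load = 51 / 4 = 12.75

12.75


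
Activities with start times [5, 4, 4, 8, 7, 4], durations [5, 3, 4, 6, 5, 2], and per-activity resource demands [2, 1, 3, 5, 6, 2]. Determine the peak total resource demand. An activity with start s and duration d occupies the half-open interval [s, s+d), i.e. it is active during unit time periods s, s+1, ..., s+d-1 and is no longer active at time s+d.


Each activity i is active on [start_i, start_i + duration_i).
Compute total resource usage per time slot:
  t=0: active resources = [], total = 0
  t=1: active resources = [], total = 0
  t=2: active resources = [], total = 0
  t=3: active resources = [], total = 0
  t=4: active resources = [1, 3, 2], total = 6
  t=5: active resources = [2, 1, 3, 2], total = 8
  t=6: active resources = [2, 1, 3], total = 6
  t=7: active resources = [2, 3, 6], total = 11
  t=8: active resources = [2, 5, 6], total = 13
  t=9: active resources = [2, 5, 6], total = 13
  t=10: active resources = [5, 6], total = 11
  t=11: active resources = [5, 6], total = 11
  t=12: active resources = [5], total = 5
  t=13: active resources = [5], total = 5
Peak resource demand = 13

13


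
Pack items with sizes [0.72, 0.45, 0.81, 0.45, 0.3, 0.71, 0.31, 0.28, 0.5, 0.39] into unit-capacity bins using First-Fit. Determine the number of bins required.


Place items sequentially using First-Fit:
  Item 0.72 -> new Bin 1
  Item 0.45 -> new Bin 2
  Item 0.81 -> new Bin 3
  Item 0.45 -> Bin 2 (now 0.9)
  Item 0.3 -> new Bin 4
  Item 0.71 -> new Bin 5
  Item 0.31 -> Bin 4 (now 0.61)
  Item 0.28 -> Bin 1 (now 1.0)
  Item 0.5 -> new Bin 6
  Item 0.39 -> Bin 4 (now 1.0)
Total bins used = 6

6


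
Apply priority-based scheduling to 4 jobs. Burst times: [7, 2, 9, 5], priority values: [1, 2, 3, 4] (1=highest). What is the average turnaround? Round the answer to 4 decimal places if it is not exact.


Sort by priority (ascending = highest first):
Order: [(1, 7), (2, 2), (3, 9), (4, 5)]
Completion times:
  Priority 1, burst=7, C=7
  Priority 2, burst=2, C=9
  Priority 3, burst=9, C=18
  Priority 4, burst=5, C=23
Average turnaround = 57/4 = 14.25

14.25


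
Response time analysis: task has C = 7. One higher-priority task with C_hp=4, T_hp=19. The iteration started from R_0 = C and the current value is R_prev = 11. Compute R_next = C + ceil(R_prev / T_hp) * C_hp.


R_next = C + ceil(R_prev / T_hp) * C_hp
ceil(11 / 19) = ceil(0.5789) = 1
Interference = 1 * 4 = 4
R_next = 7 + 4 = 11
R_next = R_prev, so the iteration has converged (response time = 11).

11


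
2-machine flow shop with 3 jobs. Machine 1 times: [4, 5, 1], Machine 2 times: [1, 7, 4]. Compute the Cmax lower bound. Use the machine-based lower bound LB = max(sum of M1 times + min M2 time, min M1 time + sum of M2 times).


LB1 = sum(M1 times) + min(M2 times) = 10 + 1 = 11
LB2 = min(M1 times) + sum(M2 times) = 1 + 12 = 13
Lower bound = max(LB1, LB2) = max(11, 13) = 13

13


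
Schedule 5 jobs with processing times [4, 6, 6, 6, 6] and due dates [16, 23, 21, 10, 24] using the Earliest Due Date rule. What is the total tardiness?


Sort by due date (EDD order): [(6, 10), (4, 16), (6, 21), (6, 23), (6, 24)]
Compute completion times and tardiness:
  Job 1: p=6, d=10, C=6, tardiness=max(0,6-10)=0
  Job 2: p=4, d=16, C=10, tardiness=max(0,10-16)=0
  Job 3: p=6, d=21, C=16, tardiness=max(0,16-21)=0
  Job 4: p=6, d=23, C=22, tardiness=max(0,22-23)=0
  Job 5: p=6, d=24, C=28, tardiness=max(0,28-24)=4
Total tardiness = 4

4


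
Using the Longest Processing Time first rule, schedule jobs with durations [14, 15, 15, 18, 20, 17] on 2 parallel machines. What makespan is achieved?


Sort jobs in decreasing order (LPT): [20, 18, 17, 15, 15, 14]
Assign each job to the least loaded machine:
  Machine 1: jobs [20, 15, 15], load = 50
  Machine 2: jobs [18, 17, 14], load = 49
Makespan = max load = 50

50


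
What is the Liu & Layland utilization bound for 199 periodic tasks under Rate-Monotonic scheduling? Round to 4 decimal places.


Compute 2^(1/199) = 1.0034892249
Subtract 1: 1.0034892249 - 1 = 0.0034892249
Multiply by n: 199 * 0.0034892249 = 0.6943557551
Round to 4 dp: 0.6944

0.6944


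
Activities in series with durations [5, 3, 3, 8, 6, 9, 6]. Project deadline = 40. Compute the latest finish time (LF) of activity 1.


LF(activity 1) = deadline - sum of successor durations
Successors: activities 2 through 7 with durations [3, 3, 8, 6, 9, 6]
Sum of successor durations = 35
LF = 40 - 35 = 5

5


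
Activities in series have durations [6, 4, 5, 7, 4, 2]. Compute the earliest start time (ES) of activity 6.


Activity 6 starts after activities 1 through 5 complete.
Predecessor durations: [6, 4, 5, 7, 4]
ES = 6 + 4 + 5 + 7 + 4 = 26

26


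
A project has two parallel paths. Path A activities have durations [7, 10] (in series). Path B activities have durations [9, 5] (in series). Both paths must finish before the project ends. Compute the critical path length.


Path A total = 7 + 10 = 17
Path B total = 9 + 5 = 14
Critical path = longest path = max(17, 14) = 17

17


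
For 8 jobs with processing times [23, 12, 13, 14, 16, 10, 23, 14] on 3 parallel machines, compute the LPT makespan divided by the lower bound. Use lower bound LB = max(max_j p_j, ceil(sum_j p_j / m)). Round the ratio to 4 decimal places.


LPT order: [23, 23, 16, 14, 14, 13, 12, 10]
Machine loads after assignment: [37, 46, 42]
LPT makespan = 46
Lower bound = max(max_job, ceil(total/3)) = max(23, 42) = 42
Ratio = 46 / 42 = 1.0952

1.0952


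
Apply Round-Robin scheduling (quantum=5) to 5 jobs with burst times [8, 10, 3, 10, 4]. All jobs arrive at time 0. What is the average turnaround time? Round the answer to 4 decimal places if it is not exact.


Time quantum = 5
Execution trace:
  J1 runs 5 units, time = 5
  J2 runs 5 units, time = 10
  J3 runs 3 units, time = 13
  J4 runs 5 units, time = 18
  J5 runs 4 units, time = 22
  J1 runs 3 units, time = 25
  J2 runs 5 units, time = 30
  J4 runs 5 units, time = 35
Finish times: [25, 30, 13, 35, 22]
Average turnaround = 125/5 = 25.0

25.0


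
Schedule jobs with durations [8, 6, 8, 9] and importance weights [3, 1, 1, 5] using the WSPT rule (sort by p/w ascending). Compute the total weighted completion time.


Compute p/w ratios and sort ascending (WSPT): [(9, 5), (8, 3), (6, 1), (8, 1)]
Compute weighted completion times:
  Job (p=9,w=5): C=9, w*C=5*9=45
  Job (p=8,w=3): C=17, w*C=3*17=51
  Job (p=6,w=1): C=23, w*C=1*23=23
  Job (p=8,w=1): C=31, w*C=1*31=31
Total weighted completion time = 150

150


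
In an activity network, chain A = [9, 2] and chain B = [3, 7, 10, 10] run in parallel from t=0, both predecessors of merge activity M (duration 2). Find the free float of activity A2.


ES(A2) = sum of predecessors on chain A = 9
EF(A2) = ES + duration = 9 + 2 = 11
Successor of A2 is M. ES(M) = max(sum(A), sum(B)) = max(11, 30) = 30
Free float = ES(successor) - EF(current) = 30 - 11 = 19

19


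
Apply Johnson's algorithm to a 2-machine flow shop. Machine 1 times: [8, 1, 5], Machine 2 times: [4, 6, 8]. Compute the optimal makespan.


Apply Johnson's rule:
  Group 1 (a <= b): [(2, 1, 6), (3, 5, 8)]
  Group 2 (a > b): [(1, 8, 4)]
Optimal job order: [2, 3, 1]
Schedule:
  Job 2: M1 done at 1, M2 done at 7
  Job 3: M1 done at 6, M2 done at 15
  Job 1: M1 done at 14, M2 done at 19
Makespan = 19

19


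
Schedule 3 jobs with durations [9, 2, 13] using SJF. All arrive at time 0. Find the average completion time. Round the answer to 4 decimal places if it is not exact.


SJF order (ascending): [2, 9, 13]
Completion times:
  Job 1: burst=2, C=2
  Job 2: burst=9, C=11
  Job 3: burst=13, C=24
Average completion = 37/3 = 12.3333

12.3333


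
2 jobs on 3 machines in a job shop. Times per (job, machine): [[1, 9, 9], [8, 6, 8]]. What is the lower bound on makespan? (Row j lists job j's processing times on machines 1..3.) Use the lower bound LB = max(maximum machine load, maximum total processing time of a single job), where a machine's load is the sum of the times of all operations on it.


Machine loads:
  Machine 1: 1 + 8 = 9
  Machine 2: 9 + 6 = 15
  Machine 3: 9 + 8 = 17
Max machine load = 17
Job totals:
  Job 1: 19
  Job 2: 22
Max job total = 22
Lower bound = max(17, 22) = 22

22


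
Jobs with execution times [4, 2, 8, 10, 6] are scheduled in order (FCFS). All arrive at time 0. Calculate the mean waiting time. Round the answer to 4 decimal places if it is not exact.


FCFS order (as given): [4, 2, 8, 10, 6]
Waiting times:
  Job 1: wait = 0
  Job 2: wait = 4
  Job 3: wait = 6
  Job 4: wait = 14
  Job 5: wait = 24
Sum of waiting times = 48
Average waiting time = 48/5 = 9.6

9.6


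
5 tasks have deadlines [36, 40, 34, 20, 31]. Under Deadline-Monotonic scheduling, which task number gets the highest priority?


Sort tasks by relative deadline (ascending):
  Task 4: deadline = 20
  Task 5: deadline = 31
  Task 3: deadline = 34
  Task 1: deadline = 36
  Task 2: deadline = 40
Priority order (highest first): [4, 5, 3, 1, 2]
Highest priority task = 4

4


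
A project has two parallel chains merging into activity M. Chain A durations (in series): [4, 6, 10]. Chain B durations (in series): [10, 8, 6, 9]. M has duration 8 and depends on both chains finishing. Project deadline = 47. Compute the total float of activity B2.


Forward pass: ES(B2) = sum of predecessors on chain B = 10
EF = ES + duration = 10 + 8 = 18
Backward pass: LF(M) = deadline = 47; LS(M) = 47 - 8 = 39
LF(B2) = LS(M) - sum(successors on chain B) = 39 - 15 = 24
LS = LF - duration = 24 - 8 = 16
Total float = LS - ES = 16 - 10 = 6

6


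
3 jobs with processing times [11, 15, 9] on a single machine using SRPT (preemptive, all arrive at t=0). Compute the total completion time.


Since all jobs arrive at t=0, SRPT equals SPT ordering.
SPT order: [9, 11, 15]
Completion times:
  Job 1: p=9, C=9
  Job 2: p=11, C=20
  Job 3: p=15, C=35
Total completion time = 9 + 20 + 35 = 64

64


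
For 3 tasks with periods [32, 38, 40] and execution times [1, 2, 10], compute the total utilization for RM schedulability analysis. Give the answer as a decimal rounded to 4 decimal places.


Compute individual utilizations (exact fractions):
  Task 1: C/T = 1/32 (approx. 0.0313)
  Task 2: C/T = 2/38 = 1/19 (approx. 0.0526)
  Task 3: C/T = 10/40 = 1/4 (approx. 0.25)
Total utilization U = 1/32 + 1/19 + 1/4 = 203/608
Rounded to 4 decimal places: U = 0.3339
RM (Liu & Layland) bound for 3 tasks = 0.779763; compare with U = 203/608 (approx. 0.333882)
U <= bound, so schedulable by RM sufficient condition.

0.3339


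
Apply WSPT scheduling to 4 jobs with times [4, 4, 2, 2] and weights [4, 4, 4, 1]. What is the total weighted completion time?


Compute p/w ratios and sort ascending (WSPT): [(2, 4), (4, 4), (4, 4), (2, 1)]
Compute weighted completion times:
  Job (p=2,w=4): C=2, w*C=4*2=8
  Job (p=4,w=4): C=6, w*C=4*6=24
  Job (p=4,w=4): C=10, w*C=4*10=40
  Job (p=2,w=1): C=12, w*C=1*12=12
Total weighted completion time = 84

84


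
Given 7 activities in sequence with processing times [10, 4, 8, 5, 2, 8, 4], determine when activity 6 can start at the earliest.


Activity 6 starts after activities 1 through 5 complete.
Predecessor durations: [10, 4, 8, 5, 2]
ES = 10 + 4 + 8 + 5 + 2 = 29

29
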